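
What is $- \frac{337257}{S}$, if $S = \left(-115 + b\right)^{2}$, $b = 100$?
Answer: $- \frac{37473}{25} \approx -1498.9$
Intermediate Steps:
$S = 225$ ($S = \left(-115 + 100\right)^{2} = \left(-15\right)^{2} = 225$)
$- \frac{337257}{S} = - \frac{337257}{225} = \left(-337257\right) \frac{1}{225} = - \frac{37473}{25}$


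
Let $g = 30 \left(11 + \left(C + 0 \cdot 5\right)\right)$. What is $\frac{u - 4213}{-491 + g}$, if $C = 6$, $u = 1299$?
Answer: $- \frac{2914}{19} \approx -153.37$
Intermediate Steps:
$g = 510$ ($g = 30 \left(11 + \left(6 + 0 \cdot 5\right)\right) = 30 \left(11 + \left(6 + 0\right)\right) = 30 \left(11 + 6\right) = 30 \cdot 17 = 510$)
$\frac{u - 4213}{-491 + g} = \frac{1299 - 4213}{-491 + 510} = - \frac{2914}{19}$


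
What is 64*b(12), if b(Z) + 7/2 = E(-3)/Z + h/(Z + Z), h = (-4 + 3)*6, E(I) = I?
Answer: -256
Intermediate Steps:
h = -6 (h = -1*6 = -6)
b(Z) = -7/2 - 6/Z (b(Z) = -7/2 + (-3/Z - 6/(Z + Z)) = -7/2 + (-3/Z - 6*1/(2*Z)) = -7/2 + (-3/Z - 3/Z) = -7/2 - 6/Z)
64*b(12) = 64*(-7/2 - 6/12) = 64*(-7/2 - 6*1/12) = 64*(-7/2 - ½) = 64*(-4) = -256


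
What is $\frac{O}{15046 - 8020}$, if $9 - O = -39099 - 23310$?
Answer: $\frac{10403}{1171} \approx 8.8839$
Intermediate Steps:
$O = 62418$ ($O = 9 - \left(-39099 - 23310\right) = 9 - -62409 = 9 + 62409 = 62418$)
$\frac{O}{15046 - 8020} = \frac{62418}{15046 - 8020} = \frac{62418}{7026} = 62418 \cdot \frac{1}{7026} = \frac{10403}{1171}$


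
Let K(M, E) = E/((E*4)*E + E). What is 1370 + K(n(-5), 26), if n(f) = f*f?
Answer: 143851/105 ≈ 1370.0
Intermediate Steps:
n(f) = f²
K(M, E) = E/(E + 4*E²) (K(M, E) = E/((4*E)*E + E) = E/(4*E² + E) = E/(E + 4*E²))
1370 + K(n(-5), 26) = 1370 + 1/(1 + 4*26) = 1370 + 1/(1 + 104) = 1370 + 1/105 = 143851/105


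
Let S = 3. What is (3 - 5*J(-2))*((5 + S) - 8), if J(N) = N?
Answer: 0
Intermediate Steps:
(3 - 5*J(-2))*((5 + S) - 8) = (3 - 5*(-2))*((5 + 3) - 8) = (3 + 10)*(8 - 8) = 13*0 = 0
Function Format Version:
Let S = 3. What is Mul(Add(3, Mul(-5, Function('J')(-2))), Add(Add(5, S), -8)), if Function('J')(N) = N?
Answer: 0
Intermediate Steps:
Mul(Add(3, Mul(-5, Function('J')(-2))), Add(Add(5, S), -8)) = Mul(Add(3, Mul(-5, -2)), Add(Add(5, 3), -8)) = Mul(Add(3, 10), Add(8, -8)) = Mul(13, 0) = 0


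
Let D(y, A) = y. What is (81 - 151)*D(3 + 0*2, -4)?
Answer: -210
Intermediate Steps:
(81 - 151)*D(3 + 0*2, -4) = (81 - 151)*(3 + 0*2) = -70*(3 + 0) = -70*3 = -210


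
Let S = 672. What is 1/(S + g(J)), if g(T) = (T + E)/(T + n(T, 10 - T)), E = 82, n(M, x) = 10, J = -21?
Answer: 11/7331 ≈ 0.0015005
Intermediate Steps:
g(T) = (82 + T)/(10 + T) (g(T) = (T + 82)/(T + 10) = (82 + T)/(10 + T))
1/(S + g(J)) = 1/(672 + (82 - 21)/(10 - 21)) = 1/(672 + 61/(-11)) = 1/(672 - 1/11*61) = 1/(672 - 61/11) = 1/(7331/11) = 11/7331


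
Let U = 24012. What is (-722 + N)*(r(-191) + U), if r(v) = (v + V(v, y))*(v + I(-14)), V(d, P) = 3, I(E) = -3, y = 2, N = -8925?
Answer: -583489148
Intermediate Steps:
r(v) = (-3 + v)*(3 + v) (r(v) = (v + 3)*(v - 3) = (3 + v)*(-3 + v) = (-3 + v)*(3 + v))
(-722 + N)*(r(-191) + U) = (-722 - 8925)*((-9 + (-191)²) + 24012) = -9647*((-9 + 36481) + 24012) = -9647*(36472 + 24012) = -9647*60484 = -583489148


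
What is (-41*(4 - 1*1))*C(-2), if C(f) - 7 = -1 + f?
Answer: -492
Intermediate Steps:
C(f) = 6 + f (C(f) = 7 + (-1 + f) = 6 + f)
(-41*(4 - 1*1))*C(-2) = (-41*(4 - 1*1))*(6 - 2) = -41*(4 - 1)*4 = -41*3*4 = -123*4 = -492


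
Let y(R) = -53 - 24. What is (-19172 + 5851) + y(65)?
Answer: -13398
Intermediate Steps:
y(R) = -77
(-19172 + 5851) + y(65) = (-19172 + 5851) - 77 = -13321 - 77 = -13398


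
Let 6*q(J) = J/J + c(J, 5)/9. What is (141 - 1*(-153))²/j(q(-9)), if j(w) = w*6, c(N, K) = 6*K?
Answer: 259308/13 ≈ 19947.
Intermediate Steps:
q(J) = 13/18 (q(J) = (J/J + (6*5)/9)/6 = (1 + 30*(⅑))/6 = (1 + 10/3)/6 = (⅙)*(13/3) = 13/18)
j(w) = 6*w
(141 - 1*(-153))²/j(q(-9)) = (141 - 1*(-153))²/((6*(13/18))) = (141 + 153)²/(13/3) = 294²*(3/13) = 86436*(3/13) = 259308/13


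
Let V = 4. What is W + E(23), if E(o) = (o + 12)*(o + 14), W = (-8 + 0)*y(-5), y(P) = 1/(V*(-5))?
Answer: 6477/5 ≈ 1295.4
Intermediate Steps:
y(P) = -1/20 (y(P) = 1/(4*(-5)) = 1/(-20) = -1/20)
W = ⅖ (W = (-8 + 0)*(-1/20) = -8*(-1/20) = ⅖ ≈ 0.40000)
E(o) = (12 + o)*(14 + o)
W + E(23) = ⅖ + (168 + 23² + 26*23) = ⅖ + (168 + 529 + 598) = ⅖ + 1295 = 6477/5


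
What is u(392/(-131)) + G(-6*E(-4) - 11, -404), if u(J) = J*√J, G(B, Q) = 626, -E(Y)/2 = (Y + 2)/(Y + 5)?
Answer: 626 - 5488*I*√262/17161 ≈ 626.0 - 5.1763*I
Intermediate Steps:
E(Y) = -2*(2 + Y)/(5 + Y) (E(Y) = -2*(Y + 2)/(Y + 5) = -2*(2 + Y)/(5 + Y))
u(J) = J^(3/2)
u(392/(-131)) + G(-6*E(-4) - 11, -404) = (392/(-131))^(3/2) + 626 = (392*(-1/131))^(3/2) + 626 = (-392/131)^(3/2) + 626 = -5488*I*√262/17161 + 626 = 626 - 5488*I*√262/17161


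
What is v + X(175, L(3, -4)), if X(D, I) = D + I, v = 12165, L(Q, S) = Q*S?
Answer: 12328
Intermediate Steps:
v + X(175, L(3, -4)) = 12165 + (175 + 3*(-4)) = 12165 + (175 - 12) = 12165 + 163 = 12328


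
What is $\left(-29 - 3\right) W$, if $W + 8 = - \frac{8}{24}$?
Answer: $\frac{800}{3} \approx 266.67$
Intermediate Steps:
$W = - \frac{25}{3}$ ($W = -8 - \frac{8}{24} = -8 - \frac{1}{3} = - \frac{25}{3} \approx -8.3333$)
$\left(-29 - 3\right) W = \left(-29 - 3\right) \left(- \frac{25}{3}\right) = \left(-32\right) \left(- \frac{25}{3}\right) = \frac{800}{3}$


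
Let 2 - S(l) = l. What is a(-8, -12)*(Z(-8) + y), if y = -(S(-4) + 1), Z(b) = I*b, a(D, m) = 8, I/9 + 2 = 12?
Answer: -5816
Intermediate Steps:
I = 90 (I = -18 + 9*12 = -18 + 108 = 90)
S(l) = 2 - l
Z(b) = 90*b
y = -7 (y = -((2 - 1*(-4)) + 1) = -((2 + 4) + 1) = -(6 + 1) = -1*7 = -7)
a(-8, -12)*(Z(-8) + y) = 8*(90*(-8) - 7) = 8*(-720 - 7) = 8*(-727) = -5816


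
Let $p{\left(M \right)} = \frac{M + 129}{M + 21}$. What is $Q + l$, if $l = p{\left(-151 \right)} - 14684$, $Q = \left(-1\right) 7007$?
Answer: $- \frac{1409904}{65} \approx -21691.0$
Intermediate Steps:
$p{\left(M \right)} = \frac{129 + M}{21 + M}$
$Q = -7007$
$l = - \frac{954449}{65}$ ($l = \frac{129 - 151}{21 - 151} - 14684 = \frac{1}{-130} \left(-22\right) - 14684 = \left(- \frac{1}{130}\right) \left(-22\right) - 14684 = \frac{11}{65} - 14684 = - \frac{954449}{65} \approx -14684.0$)
$Q + l = -7007 - \frac{954449}{65} = - \frac{1409904}{65}$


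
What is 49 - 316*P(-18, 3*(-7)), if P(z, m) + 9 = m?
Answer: 9529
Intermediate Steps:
P(z, m) = -9 + m
49 - 316*P(-18, 3*(-7)) = 49 - 316*(-9 + 3*(-7)) = 49 - 316*(-9 - 21) = 49 - 316*(-30) = 49 + 9480 = 9529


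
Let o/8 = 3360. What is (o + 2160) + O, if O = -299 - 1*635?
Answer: 28106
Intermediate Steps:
o = 26880 (o = 8*3360 = 26880)
O = -934 (O = -299 - 635 = -934)
(o + 2160) + O = (26880 + 2160) - 934 = 29040 - 934 = 28106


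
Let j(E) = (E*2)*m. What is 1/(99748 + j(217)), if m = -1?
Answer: 1/99314 ≈ 1.0069e-5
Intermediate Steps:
j(E) = -2*E (j(E) = (E*2)*(-1) = (2*E)*(-1) = -2*E)
1/(99748 + j(217)) = 1/(99748 - 2*217) = 1/(99748 - 434) = 1/99314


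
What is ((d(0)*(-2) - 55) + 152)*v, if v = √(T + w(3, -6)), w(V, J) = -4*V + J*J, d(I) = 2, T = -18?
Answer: 93*√6 ≈ 227.80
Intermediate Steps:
w(V, J) = J² - 4*V (w(V, J) = -4*V + J² = J² - 4*V)
v = √6 (v = √(-18 + ((-6)² - 4*3)) = √(-18 + (36 - 12)) = √(-18 + 24) = √6 ≈ 2.4495)
((d(0)*(-2) - 55) + 152)*v = ((2*(-2) - 55) + 152)*√6 = ((-4 - 55) + 152)*√6 = (-59 + 152)*√6 = 93*√6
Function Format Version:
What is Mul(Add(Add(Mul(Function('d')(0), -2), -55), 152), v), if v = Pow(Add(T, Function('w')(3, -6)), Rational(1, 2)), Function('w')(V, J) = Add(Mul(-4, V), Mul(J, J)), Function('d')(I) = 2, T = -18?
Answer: Mul(93, Pow(6, Rational(1, 2))) ≈ 227.80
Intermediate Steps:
Function('w')(V, J) = Add(Pow(J, 2), Mul(-4, V)) (Function('w')(V, J) = Add(Mul(-4, V), Pow(J, 2)) = Add(Pow(J, 2), Mul(-4, V)))
v = Pow(6, Rational(1, 2)) (v = Pow(Add(-18, Add(Pow(-6, 2), Mul(-4, 3))), Rational(1, 2)) = Pow(Add(-18, Add(36, -12)), Rational(1, 2)) = Pow(Add(-18, 24), Rational(1, 2)) = Pow(6, Rational(1, 2)) ≈ 2.4495)
Mul(Add(Add(Mul(Function('d')(0), -2), -55), 152), v) = Mul(Add(Add(Mul(2, -2), -55), 152), Pow(6, Rational(1, 2))) = Mul(Add(Add(-4, -55), 152), Pow(6, Rational(1, 2))) = Mul(Add(-59, 152), Pow(6, Rational(1, 2))) = Mul(93, Pow(6, Rational(1, 2)))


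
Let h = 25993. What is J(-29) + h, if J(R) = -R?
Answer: 26022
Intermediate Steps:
J(-29) + h = -1*(-29) + 25993 = 29 + 25993 = 26022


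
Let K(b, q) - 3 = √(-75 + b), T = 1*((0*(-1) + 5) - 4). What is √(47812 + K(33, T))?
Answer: √(47815 + I*√42) ≈ 218.67 + 0.015*I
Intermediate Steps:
T = 1 (T = 1*((0 + 5) - 4) = 1*(5 - 4) = 1*1 = 1)
K(b, q) = 3 + √(-75 + b)
√(47812 + K(33, T)) = √(47812 + (3 + √(-75 + 33))) = √(47812 + (3 + √(-42))) = √(47812 + (3 + I*√42)) = √(47815 + I*√42)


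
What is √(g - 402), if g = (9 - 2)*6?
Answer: 6*I*√10 ≈ 18.974*I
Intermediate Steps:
g = 42 (g = 7*6 = 42)
√(g - 402) = √(42 - 402) = √(-360) = 6*I*√10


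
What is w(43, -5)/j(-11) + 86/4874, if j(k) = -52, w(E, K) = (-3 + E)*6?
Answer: -145661/31681 ≈ -4.5977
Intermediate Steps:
w(E, K) = -18 + 6*E
w(43, -5)/j(-11) + 86/4874 = (-18 + 6*43)/(-52) + 86/4874 = (-18 + 258)*(-1/52) + 86*(1/4874) = 240*(-1/52) + 43/2437 = -60/13 + 43/2437 = -145661/31681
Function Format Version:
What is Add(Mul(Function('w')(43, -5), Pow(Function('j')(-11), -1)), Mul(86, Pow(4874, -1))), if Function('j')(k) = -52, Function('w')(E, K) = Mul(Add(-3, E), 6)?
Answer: Rational(-145661, 31681) ≈ -4.5977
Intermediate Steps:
Function('w')(E, K) = Add(-18, Mul(6, E))
Add(Mul(Function('w')(43, -5), Pow(Function('j')(-11), -1)), Mul(86, Pow(4874, -1))) = Add(Mul(Add(-18, Mul(6, 43)), Pow(-52, -1)), Mul(86, Pow(4874, -1))) = Add(Mul(Add(-18, 258), Rational(-1, 52)), Mul(86, Rational(1, 4874))) = Add(Mul(240, Rational(-1, 52)), Rational(43, 2437)) = Add(Rational(-60, 13), Rational(43, 2437)) = Rational(-145661, 31681)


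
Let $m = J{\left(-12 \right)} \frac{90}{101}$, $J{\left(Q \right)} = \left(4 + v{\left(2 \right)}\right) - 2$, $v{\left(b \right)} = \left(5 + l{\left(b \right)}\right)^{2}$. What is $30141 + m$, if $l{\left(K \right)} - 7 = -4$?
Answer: $\frac{3050181}{101} \approx 30200.0$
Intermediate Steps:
$l{\left(K \right)} = 3$ ($l{\left(K \right)} = 7 - 4 = 3$)
$v{\left(b \right)} = 64$ ($v{\left(b \right)} = \left(5 + 3\right)^{2} = 8^{2} = 64$)
$J{\left(Q \right)} = 66$ ($J{\left(Q \right)} = \left(4 + 64\right) - 2 = 68 - 2 = 66$)
$m = \frac{5940}{101}$ ($m = 66 \cdot \frac{90}{101} = \frac{5940}{101} \approx 58.812$)
$30141 + m = 30141 + \frac{5940}{101} = \frac{3050181}{101}$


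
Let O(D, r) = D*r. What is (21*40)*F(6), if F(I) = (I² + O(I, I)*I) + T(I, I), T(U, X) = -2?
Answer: 210000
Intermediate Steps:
F(I) = -2 + I² + I³ (F(I) = (I² + (I*I)*I) - 2 = (I² + I²*I) - 2 = (I² + I³) - 2 = -2 + I² + I³)
(21*40)*F(6) = (21*40)*(-2 + 6² + 6³) = 840*(-2 + 36 + 216) = 840*250 = 210000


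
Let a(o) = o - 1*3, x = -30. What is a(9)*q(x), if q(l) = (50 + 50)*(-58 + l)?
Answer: -52800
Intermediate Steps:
a(o) = -3 + o (a(o) = o - 3 = -3 + o)
q(l) = -5800 + 100*l (q(l) = 100*(-58 + l) = -5800 + 100*l)
a(9)*q(x) = (-3 + 9)*(-5800 + 100*(-30)) = 6*(-5800 - 3000) = 6*(-8800) = -52800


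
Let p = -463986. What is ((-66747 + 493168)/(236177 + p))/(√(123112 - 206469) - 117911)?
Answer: 50279726531/3167248409713902 + 426421*I*√83357/3167248409713902 ≈ 1.5875e-5 + 3.8871e-8*I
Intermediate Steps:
((-66747 + 493168)/(236177 + p))/(√(123112 - 206469) - 117911) = ((-66747 + 493168)/(236177 - 463986))/(√(123112 - 206469) - 117911) = (426421/(-227809))/(√(-83357) - 117911) = (426421*(-1/227809))/(I*√83357 - 117911) = -426421/(227809*(-117911 + I*√83357))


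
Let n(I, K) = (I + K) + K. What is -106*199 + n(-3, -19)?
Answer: -21135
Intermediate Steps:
n(I, K) = I + 2*K
-106*199 + n(-3, -19) = -106*199 + (-3 + 2*(-19)) = -21094 + (-3 - 38) = -21094 - 41 = -21135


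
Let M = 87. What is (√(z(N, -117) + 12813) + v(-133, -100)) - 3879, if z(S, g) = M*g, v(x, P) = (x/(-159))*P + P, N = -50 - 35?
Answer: -645961/159 + √2634 ≈ -4011.3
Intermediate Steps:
N = -85
v(x, P) = P - P*x/159 (v(x, P) = (-x/159)*P + P = -P*x/159 + P = P - P*x/159)
z(S, g) = 87*g
(√(z(N, -117) + 12813) + v(-133, -100)) - 3879 = (√(87*(-117) + 12813) + (1/159)*(-100)*(159 - 1*(-133))) - 3879 = (√(-10179 + 12813) + (1/159)*(-100)*(159 + 133)) - 3879 = (√2634 + (1/159)*(-100)*292) - 3879 = (√2634 - 29200/159) - 3879 = (-29200/159 + √2634) - 3879 = -645961/159 + √2634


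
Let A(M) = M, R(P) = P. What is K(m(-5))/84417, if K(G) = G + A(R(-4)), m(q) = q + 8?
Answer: -1/84417 ≈ -1.1846e-5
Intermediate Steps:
m(q) = 8 + q
K(G) = -4 + G (K(G) = G - 4 = -4 + G)
K(m(-5))/84417 = (-4 + (8 - 5))/84417 = (-4 + 3)*(1/84417) = -1*1/84417 = -1/84417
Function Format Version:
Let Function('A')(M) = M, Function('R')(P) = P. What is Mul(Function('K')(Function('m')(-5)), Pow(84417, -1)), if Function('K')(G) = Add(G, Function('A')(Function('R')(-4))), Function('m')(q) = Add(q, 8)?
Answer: Rational(-1, 84417) ≈ -1.1846e-5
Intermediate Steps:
Function('m')(q) = Add(8, q)
Function('K')(G) = Add(-4, G) (Function('K')(G) = Add(G, -4) = Add(-4, G))
Mul(Function('K')(Function('m')(-5)), Pow(84417, -1)) = Mul(Add(-4, Add(8, -5)), Pow(84417, -1)) = Mul(Add(-4, 3), Rational(1, 84417)) = Mul(-1, Rational(1, 84417)) = Rational(-1, 84417)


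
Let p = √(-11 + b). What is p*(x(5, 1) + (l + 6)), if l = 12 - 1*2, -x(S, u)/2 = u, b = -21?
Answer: 56*I*√2 ≈ 79.196*I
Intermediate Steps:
x(S, u) = -2*u
p = 4*I*√2 (p = √(-11 - 21) = √(-32) = 4*I*√2 ≈ 5.6569*I)
l = 10 (l = 12 - 2 = 10)
p*(x(5, 1) + (l + 6)) = (4*I*√2)*(-2*1 + (10 + 6)) = (4*I*√2)*(-2 + 16) = (4*I*√2)*14 = 56*I*√2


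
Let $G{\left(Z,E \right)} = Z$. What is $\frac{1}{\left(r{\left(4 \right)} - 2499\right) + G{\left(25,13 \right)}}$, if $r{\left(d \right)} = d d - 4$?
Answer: $- \frac{1}{2462} \approx -0.00040617$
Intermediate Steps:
$r{\left(d \right)} = -4 + d^{2}$ ($r{\left(d \right)} = d^{2} - 4 = -4 + d^{2}$)
$\frac{1}{\left(r{\left(4 \right)} - 2499\right) + G{\left(25,13 \right)}} = \frac{1}{\left(\left(-4 + 4^{2}\right) - 2499\right) + 25} = \frac{1}{\left(\left(-4 + 16\right) - 2499\right) + 25} = \frac{1}{\left(12 - 2499\right) + 25} = \frac{1}{-2487 + 25} = \frac{1}{-2462} = - \frac{1}{2462}$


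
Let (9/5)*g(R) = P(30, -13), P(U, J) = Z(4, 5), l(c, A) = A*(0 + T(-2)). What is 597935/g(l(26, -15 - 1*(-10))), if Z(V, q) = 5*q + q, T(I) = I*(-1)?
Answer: 358761/10 ≈ 35876.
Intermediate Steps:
T(I) = -I
l(c, A) = 2*A (l(c, A) = A*(0 - 1*(-2)) = A*(0 + 2) = A*2 = 2*A)
Z(V, q) = 6*q
P(U, J) = 30 (P(U, J) = 6*5 = 30)
g(R) = 50/3 (g(R) = (5/9)*30 = 50/3)
597935/g(l(26, -15 - 1*(-10))) = 597935/(50/3) = 597935*(3/50) = 358761/10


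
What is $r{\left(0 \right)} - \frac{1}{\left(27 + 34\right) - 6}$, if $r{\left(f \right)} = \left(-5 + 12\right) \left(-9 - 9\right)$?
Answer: $- \frac{6931}{55} \approx -126.02$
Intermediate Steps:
$r{\left(f \right)} = -126$ ($r{\left(f \right)} = 7 \left(-18\right) = -126$)
$r{\left(0 \right)} - \frac{1}{\left(27 + 34\right) - 6} = -126 - \frac{1}{\left(27 + 34\right) - 6} = -126 - \frac{1}{61 - 6} = -126 - \frac{1}{55} = - \frac{6931}{55}$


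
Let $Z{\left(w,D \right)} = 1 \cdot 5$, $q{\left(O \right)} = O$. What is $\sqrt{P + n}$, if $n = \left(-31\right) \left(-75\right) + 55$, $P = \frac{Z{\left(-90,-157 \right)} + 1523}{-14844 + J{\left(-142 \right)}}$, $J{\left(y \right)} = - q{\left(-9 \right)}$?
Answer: $\frac{2 \sqrt{130940281905}}{14835} \approx 48.784$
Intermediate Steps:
$Z{\left(w,D \right)} = 5$
$J{\left(y \right)} = 9$ ($J{\left(y \right)} = \left(-1\right) \left(-9\right) = 9$)
$P = - \frac{1528}{14835}$ ($P = \frac{5 + 1523}{-14844 + 9} = \frac{1528}{-14835} = 1528 \left(- \frac{1}{14835}\right) = - \frac{1528}{14835} \approx -0.103$)
$n = 2380$ ($n = 2325 + 55 = 2380$)
$\sqrt{P + n} = \sqrt{- \frac{1528}{14835} + 2380} = \sqrt{\frac{35305772}{14835}} = \frac{2 \sqrt{130940281905}}{14835}$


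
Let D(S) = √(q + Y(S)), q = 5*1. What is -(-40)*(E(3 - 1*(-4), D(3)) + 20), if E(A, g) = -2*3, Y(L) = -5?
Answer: 560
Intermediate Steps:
q = 5
D(S) = 0 (D(S) = √(5 - 5) = √0 = 0)
E(A, g) = -6
-(-40)*(E(3 - 1*(-4), D(3)) + 20) = -(-40)*(-6 + 20) = -(-40)*14 = -1*(-560) = 560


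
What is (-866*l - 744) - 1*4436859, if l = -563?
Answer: -3950045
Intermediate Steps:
(-866*l - 744) - 1*4436859 = (-866*(-563) - 744) - 1*4436859 = (487558 - 744) - 4436859 = 486814 - 4436859 = -3950045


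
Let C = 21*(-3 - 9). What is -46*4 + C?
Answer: -436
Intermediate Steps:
C = -252 (C = 21*(-12) = -252)
-46*4 + C = -46*4 - 252 = -184 - 252 = -436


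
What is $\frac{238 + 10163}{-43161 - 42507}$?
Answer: $- \frac{3467}{28556} \approx -0.12141$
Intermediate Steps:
$\frac{238 + 10163}{-43161 - 42507} = \frac{10401}{-85668} = 10401 \left(- \frac{1}{85668}\right) = - \frac{3467}{28556}$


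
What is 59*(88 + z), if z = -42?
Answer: 2714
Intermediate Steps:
59*(88 + z) = 59*(88 - 42) = 59*46 = 2714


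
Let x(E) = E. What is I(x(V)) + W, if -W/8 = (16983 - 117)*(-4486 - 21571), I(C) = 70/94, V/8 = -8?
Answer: 165243488147/47 ≈ 3.5158e+9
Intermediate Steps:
V = -64 (V = 8*(-8) = -64)
I(C) = 35/47 (I(C) = 70*(1/94) = 35/47)
W = 3515818896 (W = -8*(16983 - 117)*(-4486 - 21571) = -134928*(-26057) = -8*(-439477362) = 3515818896)
I(x(V)) + W = 35/47 + 3515818896 = 165243488147/47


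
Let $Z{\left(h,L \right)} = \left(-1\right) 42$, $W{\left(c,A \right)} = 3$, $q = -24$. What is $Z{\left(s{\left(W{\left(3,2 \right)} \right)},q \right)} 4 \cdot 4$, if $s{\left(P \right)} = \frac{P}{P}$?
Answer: $-672$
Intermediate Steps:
$s{\left(P \right)} = 1$
$Z{\left(h,L \right)} = -42$
$Z{\left(s{\left(W{\left(3,2 \right)} \right)},q \right)} 4 \cdot 4 = - 42 \cdot 4 \cdot 4 = \left(-42\right) 16 = -672$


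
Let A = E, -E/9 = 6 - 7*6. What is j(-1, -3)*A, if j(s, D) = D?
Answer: -972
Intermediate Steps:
E = 324 (E = -9*(6 - 7*6) = -9*(6 - 42) = -9*(-36) = 324)
A = 324
j(-1, -3)*A = -3*324 = -972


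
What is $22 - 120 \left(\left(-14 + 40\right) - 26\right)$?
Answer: $22$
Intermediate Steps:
$22 - 120 \left(\left(-14 + 40\right) - 26\right) = 22 - 120 \left(26 - 26\right) = 22 - 0 = 22 + 0 = 22$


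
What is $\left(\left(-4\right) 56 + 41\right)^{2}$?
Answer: $33489$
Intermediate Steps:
$\left(\left(-4\right) 56 + 41\right)^{2} = \left(-224 + 41\right)^{2} = \left(-183\right)^{2} = 33489$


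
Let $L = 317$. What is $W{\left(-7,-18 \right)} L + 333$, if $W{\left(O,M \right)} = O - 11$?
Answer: $-5373$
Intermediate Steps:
$W{\left(O,M \right)} = -11 + O$
$W{\left(-7,-18 \right)} L + 333 = \left(-11 - 7\right) 317 + 333 = \left(-18\right) 317 + 333 = -5706 + 333 = -5373$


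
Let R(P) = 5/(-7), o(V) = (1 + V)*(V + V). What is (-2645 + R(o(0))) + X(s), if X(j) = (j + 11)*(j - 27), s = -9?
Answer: -19024/7 ≈ -2717.7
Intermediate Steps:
o(V) = 2*V*(1 + V) (o(V) = (1 + V)*(2*V) = 2*V*(1 + V))
X(j) = (-27 + j)*(11 + j) (X(j) = (11 + j)*(-27 + j) = (-27 + j)*(11 + j))
R(P) = -5/7 (R(P) = 5*(-⅐) = -5/7)
(-2645 + R(o(0))) + X(s) = (-2645 - 5/7) + (-297 + (-9)² - 16*(-9)) = -18520/7 + (-297 + 81 + 144) = -18520/7 - 72 = -19024/7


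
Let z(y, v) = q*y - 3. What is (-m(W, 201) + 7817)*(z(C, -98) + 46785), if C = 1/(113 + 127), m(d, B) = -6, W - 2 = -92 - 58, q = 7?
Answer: 87834195401/240 ≈ 3.6598e+8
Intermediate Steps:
W = -148 (W = 2 + (-92 - 58) = 2 - 150 = -148)
C = 1/240 ≈ 0.0041667
z(y, v) = -3 + 7*y (z(y, v) = 7*y - 3 = -3 + 7*y)
(-m(W, 201) + 7817)*(z(C, -98) + 46785) = (-1*(-6) + 7817)*((-3 + 7*(1/240)) + 46785) = (6 + 7817)*((-3 + 7/240) + 46785) = 7823*(-713/240 + 46785) = 7823*(11227687/240) = 87834195401/240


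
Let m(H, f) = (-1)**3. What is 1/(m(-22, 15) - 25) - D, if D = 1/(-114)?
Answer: -22/741 ≈ -0.029690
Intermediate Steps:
D = -1/114 ≈ -0.0087719
m(H, f) = -1
1/(m(-22, 15) - 25) - D = 1/(-1 - 25) - 1*(-1/114) = 1/(-26) + 1/114 = -1/26 + 1/114 = -22/741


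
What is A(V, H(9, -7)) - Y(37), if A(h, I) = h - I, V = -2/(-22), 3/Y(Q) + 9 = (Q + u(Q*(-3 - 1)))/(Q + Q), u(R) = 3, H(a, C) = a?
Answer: -29453/3443 ≈ -8.5545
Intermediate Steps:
Y(Q) = 3/(-9 + (3 + Q)/(2*Q)) (Y(Q) = 3/(-9 + (Q + 3)/(Q + Q)) = 3/(-9 + (3 + Q)/((2*Q))) = 3/(-9 + (3 + Q)*(1/(2*Q))) = 3/(-9 + (3 + Q)/(2*Q)))
V = 1/11 (V = -2*(-1/22) = 1/11 ≈ 0.090909)
A(V, H(9, -7)) - Y(37) = (1/11 - 1*9) - (-6)*37/(-3 + 17*37) = (1/11 - 9) - (-6)*37/(-3 + 629) = -98/11 - (-6)*37/626 = -98/11 - 1*(-111/313) = -98/11 + 111/313 = -29453/3443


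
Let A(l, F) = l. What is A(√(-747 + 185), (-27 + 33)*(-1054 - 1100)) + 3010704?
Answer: 3010704 + I*√562 ≈ 3.0107e+6 + 23.707*I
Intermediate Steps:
A(√(-747 + 185), (-27 + 33)*(-1054 - 1100)) + 3010704 = √(-747 + 185) + 3010704 = √(-562) + 3010704 = I*√562 + 3010704 = 3010704 + I*√562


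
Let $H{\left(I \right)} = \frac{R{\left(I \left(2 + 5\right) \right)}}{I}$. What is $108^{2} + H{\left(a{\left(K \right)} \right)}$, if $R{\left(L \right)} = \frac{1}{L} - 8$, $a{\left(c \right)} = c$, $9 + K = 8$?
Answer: $\frac{81705}{7} \approx 11672.0$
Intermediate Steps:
$K = -1$ ($K = -9 + 8 = -1$)
$R{\left(L \right)} = -8 + \frac{1}{L}$ ($R{\left(L \right)} = \frac{1}{L} - 8 = -8 + \frac{1}{L}$)
$H{\left(I \right)} = \frac{-8 + \frac{1}{7 I}}{I}$ ($H{\left(I \right)} = \frac{-8 + \frac{1}{I \left(2 + 5\right)}}{I} = \frac{-8 + \frac{1}{I 7}}{I} = \frac{-8 + \frac{1}{7 I}}{I}$)
$108^{2} + H{\left(a{\left(K \right)} \right)} = 108^{2} + \frac{1 - -56}{7 \cdot 1} = 11664 + \frac{1}{7} \cdot 1 \left(1 + 56\right) = 11664 + \frac{1}{7} \cdot 1 \cdot 57 = 11664 + \frac{57}{7} = \frac{81705}{7}$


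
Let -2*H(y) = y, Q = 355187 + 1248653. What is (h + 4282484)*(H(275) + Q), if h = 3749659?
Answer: 25762335618915/2 ≈ 1.2881e+13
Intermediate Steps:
Q = 1603840
H(y) = -y/2
(h + 4282484)*(H(275) + Q) = (3749659 + 4282484)*(-½*275 + 1603840) = 8032143*(-275/2 + 1603840) = 8032143*(3207405/2) = 25762335618915/2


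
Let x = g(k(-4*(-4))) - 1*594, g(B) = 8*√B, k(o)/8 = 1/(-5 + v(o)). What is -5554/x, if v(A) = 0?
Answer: 4123845/441173 + 22216*I*√10/441173 ≈ 9.3475 + 0.15924*I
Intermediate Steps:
k(o) = -8/5 (k(o) = 8/(-5 + 0) = 8/(-5) = 8*(-⅕) = -8/5)
x = -594 + 16*I*√10/5 (x = 8*√(-8/5) - 1*594 = 8*(2*I*√10/5) - 594 = 16*I*√10/5 - 594 = -594 + 16*I*√10/5 ≈ -594.0 + 10.119*I)
-5554/x = -5554/(-594 + 16*I*√10/5)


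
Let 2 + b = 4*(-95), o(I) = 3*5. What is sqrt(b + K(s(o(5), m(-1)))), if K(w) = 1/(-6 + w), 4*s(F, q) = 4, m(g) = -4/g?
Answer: 7*I*sqrt(195)/5 ≈ 19.55*I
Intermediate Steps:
o(I) = 15
s(F, q) = 1 (s(F, q) = (1/4)*4 = 1)
b = -382 (b = -2 + 4*(-95) = -2 - 380 = -382)
sqrt(b + K(s(o(5), m(-1)))) = sqrt(-382 + 1/(-6 + 1)) = sqrt(-382 + 1/(-5)) = sqrt(-382 - 1/5) = sqrt(-1911/5) = 7*I*sqrt(195)/5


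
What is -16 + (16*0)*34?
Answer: -16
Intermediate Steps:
-16 + (16*0)*34 = -16 + 0*34 = -16 + 0 = -16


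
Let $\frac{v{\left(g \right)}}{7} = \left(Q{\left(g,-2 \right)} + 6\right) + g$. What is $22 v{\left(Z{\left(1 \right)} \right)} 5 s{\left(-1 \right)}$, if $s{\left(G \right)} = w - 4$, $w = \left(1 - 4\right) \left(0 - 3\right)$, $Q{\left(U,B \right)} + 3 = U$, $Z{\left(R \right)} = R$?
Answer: $19250$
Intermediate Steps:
$Q{\left(U,B \right)} = -3 + U$
$w = 9$ ($w = \left(-3\right) \left(-3\right) = 9$)
$v{\left(g \right)} = 21 + 14 g$ ($v{\left(g \right)} = 7 \left(\left(\left(-3 + g\right) + 6\right) + g\right) = 7 \left(\left(3 + g\right) + g\right) = 7 \left(3 + 2 g\right) = 21 + 14 g$)
$s{\left(G \right)} = 5$ ($s{\left(G \right)} = 9 - 4 = 5$)
$22 v{\left(Z{\left(1 \right)} \right)} 5 s{\left(-1 \right)} = 22 \left(21 + 14 \cdot 1\right) 5 \cdot 5 = 22 \left(21 + 14\right) 5 \cdot 5 = 22 \cdot 35 \cdot 5 \cdot 5 = 22 \cdot 175 \cdot 5 = 3850 \cdot 5 = 19250$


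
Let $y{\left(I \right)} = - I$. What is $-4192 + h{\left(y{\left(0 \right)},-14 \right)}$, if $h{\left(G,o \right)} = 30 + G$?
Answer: $-4162$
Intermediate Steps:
$-4192 + h{\left(y{\left(0 \right)},-14 \right)} = -4192 + \left(30 - 0\right) = -4192 + \left(30 + 0\right) = -4192 + 30 = -4162$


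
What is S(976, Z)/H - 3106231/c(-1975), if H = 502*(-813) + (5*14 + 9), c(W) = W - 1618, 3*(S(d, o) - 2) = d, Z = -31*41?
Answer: 3802461194245/4398338613 ≈ 864.52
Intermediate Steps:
Z = -1271
S(d, o) = 2 + d/3
c(W) = -1618 + W
H = -408047 (H = -408126 + (70 + 9) = -408126 + 79 = -408047)
S(976, Z)/H - 3106231/c(-1975) = (2 + (⅓)*976)/(-408047) - 3106231/(-1618 - 1975) = (2 + 976/3)*(-1/408047) - 3106231/(-3593) = (982/3)*(-1/408047) - 3106231*(-1/3593) = -982/1224141 + 3106231/3593 = 3802461194245/4398338613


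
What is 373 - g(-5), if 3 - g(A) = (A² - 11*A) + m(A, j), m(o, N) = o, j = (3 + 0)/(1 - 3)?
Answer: 445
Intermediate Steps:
j = -3/2 (j = 3/(-2) = 3*(-½) = -3/2 ≈ -1.5000)
g(A) = 3 - A² + 10*A (g(A) = 3 - ((A² - 11*A) + A) = 3 - (A² - 10*A) = 3 + (-A² + 10*A) = 3 - A² + 10*A)
373 - g(-5) = 373 - (3 - 1*(-5)² + 10*(-5)) = 373 - (3 - 1*25 - 50) = 373 - (3 - 25 - 50) = 373 - 1*(-72) = 373 + 72 = 445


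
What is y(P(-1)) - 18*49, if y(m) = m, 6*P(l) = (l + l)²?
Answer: -2644/3 ≈ -881.33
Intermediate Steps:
P(l) = 2*l²/3 (P(l) = (l + l)²/6 = (2*l)²/6 = (4*l²)/6 = 2*l²/3)
y(P(-1)) - 18*49 = (⅔)*(-1)² - 18*49 = (⅔)*1 - 882 = ⅔ - 882 = -2644/3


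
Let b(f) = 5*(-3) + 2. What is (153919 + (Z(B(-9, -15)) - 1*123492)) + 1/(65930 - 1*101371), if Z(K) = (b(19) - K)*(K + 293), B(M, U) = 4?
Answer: 899421697/35441 ≈ 25378.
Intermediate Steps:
b(f) = -13 (b(f) = -15 + 2 = -13)
Z(K) = (-13 - K)*(293 + K) (Z(K) = (-13 - K)*(K + 293) = (-13 - K)*(293 + K))
(153919 + (Z(B(-9, -15)) - 1*123492)) + 1/(65930 - 1*101371) = (153919 + ((-3809 - 1*4² - 306*4) - 1*123492)) + 1/(65930 - 1*101371) = (153919 + ((-3809 - 1*16 - 1224) - 123492)) + 1/(65930 - 101371) = (153919 + ((-3809 - 16 - 1224) - 123492)) + 1/(-35441) = (153919 + (-5049 - 123492)) - 1/35441 = (153919 - 128541) - 1/35441 = 25378 - 1/35441 = 899421697/35441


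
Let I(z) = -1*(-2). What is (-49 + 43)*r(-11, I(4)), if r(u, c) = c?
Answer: -12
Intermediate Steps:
I(z) = 2
(-49 + 43)*r(-11, I(4)) = (-49 + 43)*2 = -6*2 = -12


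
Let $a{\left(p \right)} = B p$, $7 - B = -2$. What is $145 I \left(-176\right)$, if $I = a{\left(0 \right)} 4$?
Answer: $0$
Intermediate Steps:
$B = 9$ ($B = 7 - -2 = 7 + 2 = 9$)
$a{\left(p \right)} = 9 p$
$I = 0$ ($I = 9 \cdot 0 \cdot 4 = 0 \cdot 4 = 0$)
$145 I \left(-176\right) = 145 \cdot 0 \left(-176\right) = 0 \left(-176\right) = 0$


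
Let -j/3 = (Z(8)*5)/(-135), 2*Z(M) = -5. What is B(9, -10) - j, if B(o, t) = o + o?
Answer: 329/18 ≈ 18.278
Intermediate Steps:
B(o, t) = 2*o
Z(M) = -5/2 (Z(M) = (1/2)*(-5) = -5/2)
j = -5/18 (j = -3*(-5/2*5)/(-135) = -(-75)*(-1)/(2*135) = -3*5/54 = -5/18 ≈ -0.27778)
B(9, -10) - j = 2*9 - 1*(-5/18) = 18 + 5/18 = 329/18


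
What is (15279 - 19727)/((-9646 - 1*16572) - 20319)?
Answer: 4448/46537 ≈ 0.095580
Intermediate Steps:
(15279 - 19727)/((-9646 - 1*16572) - 20319) = -4448/((-9646 - 16572) - 20319) = -4448/(-26218 - 20319) = -4448/(-46537) = -4448*(-1/46537) = 4448/46537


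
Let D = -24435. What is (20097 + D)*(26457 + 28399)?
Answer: -237965328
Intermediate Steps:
(20097 + D)*(26457 + 28399) = (20097 - 24435)*(26457 + 28399) = -4338*54856 = -237965328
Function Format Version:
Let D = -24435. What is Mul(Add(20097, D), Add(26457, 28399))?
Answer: -237965328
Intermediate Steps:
Mul(Add(20097, D), Add(26457, 28399)) = Mul(Add(20097, -24435), Add(26457, 28399)) = Mul(-4338, 54856) = -237965328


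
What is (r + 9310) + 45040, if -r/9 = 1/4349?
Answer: 236368141/4349 ≈ 54350.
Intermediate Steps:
r = -9/4349 ≈ -0.0020694
(r + 9310) + 45040 = (-9/4349 + 9310) + 45040 = 40489181/4349 + 45040 = 236368141/4349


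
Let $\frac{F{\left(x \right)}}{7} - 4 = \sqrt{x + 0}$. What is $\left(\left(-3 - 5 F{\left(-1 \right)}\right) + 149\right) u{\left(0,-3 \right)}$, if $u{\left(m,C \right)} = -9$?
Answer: $-54 + 315 i \approx -54.0 + 315.0 i$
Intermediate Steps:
$F{\left(x \right)} = 28 + 7 \sqrt{x}$ ($F{\left(x \right)} = 28 + 7 \sqrt{x + 0} = 28 + 7 \sqrt{x}$)
$\left(\left(-3 - 5 F{\left(-1 \right)}\right) + 149\right) u{\left(0,-3 \right)} = \left(\left(-3 - 5 \left(28 + 7 \sqrt{-1}\right)\right) + 149\right) \left(-9\right) = \left(\left(-3 - 5 \left(28 + 7 i\right)\right) + 149\right) \left(-9\right) = \left(\left(-3 - \left(140 + 35 i\right)\right) + 149\right) \left(-9\right) = \left(\left(-143 - 35 i\right) + 149\right) \left(-9\right) = \left(6 - 35 i\right) \left(-9\right) = -54 + 315 i$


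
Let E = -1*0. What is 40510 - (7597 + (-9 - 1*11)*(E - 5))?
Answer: 32813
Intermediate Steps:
E = 0
40510 - (7597 + (-9 - 1*11)*(E - 5)) = 40510 - (7597 + (-9 - 1*11)*(0 - 5)) = 40510 - (7597 + (-9 - 11)*(-5)) = 40510 - (7597 - 20*(-5)) = 40510 - (7597 + 100) = 40510 - 1*7697 = 40510 - 7697 = 32813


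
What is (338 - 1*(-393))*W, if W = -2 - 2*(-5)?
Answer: 5848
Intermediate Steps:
W = 8 (W = -2 + 10 = 8)
(338 - 1*(-393))*W = (338 - 1*(-393))*8 = (338 + 393)*8 = 731*8 = 5848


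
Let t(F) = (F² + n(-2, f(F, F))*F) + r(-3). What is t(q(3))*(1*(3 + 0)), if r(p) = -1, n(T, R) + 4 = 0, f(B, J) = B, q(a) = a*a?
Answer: 132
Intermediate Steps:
q(a) = a²
n(T, R) = -4 (n(T, R) = -4 + 0 = -4)
t(F) = -1 + F² - 4*F (t(F) = (F² - 4*F) - 1 = -1 + F² - 4*F)
t(q(3))*(1*(3 + 0)) = (-1 + (3²)² - 4*3²)*(1*(3 + 0)) = (-1 + 9² - 4*9)*(1*3) = (-1 + 81 - 36)*3 = 44*3 = 132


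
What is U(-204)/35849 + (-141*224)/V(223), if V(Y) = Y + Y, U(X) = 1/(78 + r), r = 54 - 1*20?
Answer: -63406269473/895364624 ≈ -70.816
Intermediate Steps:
r = 34 (r = 54 - 20 = 34)
U(X) = 1/112 (U(X) = 1/(78 + 34) = 1/112)
V(Y) = 2*Y
U(-204)/35849 + (-141*224)/V(223) = (1/112)/35849 + (-141*224)/((2*223)) = (1/112)*(1/35849) - 31584/446 = 1/4015088 - 31584*1/446 = 1/4015088 - 15792/223 = -63406269473/895364624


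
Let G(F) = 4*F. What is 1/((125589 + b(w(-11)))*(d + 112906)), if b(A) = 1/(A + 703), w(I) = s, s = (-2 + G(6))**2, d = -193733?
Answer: -1187/12049215837088 ≈ -9.8513e-11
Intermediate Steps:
s = 484 (s = (-2 + 4*6)**2 = (-2 + 24)**2 = 22**2 = 484)
w(I) = 484
b(A) = 1/(703 + A)
1/((125589 + b(w(-11)))*(d + 112906)) = 1/((125589 + 1/(703 + 484))*(-193733 + 112906)) = 1/((125589 + 1/1187)*(-80827)) = 1/((149074144/1187)*(-80827)) = 1/(-12049215837088/1187) = -1187/12049215837088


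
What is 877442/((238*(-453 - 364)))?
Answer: -438721/97223 ≈ -4.5125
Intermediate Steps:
877442/((238*(-453 - 364))) = 877442/((238*(-817))) = 877442/(-194446) = 877442*(-1/194446) = -438721/97223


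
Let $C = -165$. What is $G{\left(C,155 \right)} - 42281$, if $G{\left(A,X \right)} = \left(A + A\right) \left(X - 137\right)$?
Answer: $-48221$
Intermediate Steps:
$G{\left(A,X \right)} = 2 A \left(-137 + X\right)$
$G{\left(C,155 \right)} - 42281 = 2 \left(-165\right) \left(-137 + 155\right) - 42281 = 2 \left(-165\right) 18 - 42281 = -5940 - 42281 = -48221$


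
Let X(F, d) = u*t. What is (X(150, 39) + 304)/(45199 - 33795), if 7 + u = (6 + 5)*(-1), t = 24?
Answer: -32/2851 ≈ -0.011224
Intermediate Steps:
u = -18 (u = -7 + (6 + 5)*(-1) = -7 + 11*(-1) = -7 - 11 = -18)
X(F, d) = -432 (X(F, d) = -18*24 = -432)
(X(150, 39) + 304)/(45199 - 33795) = (-432 + 304)/(45199 - 33795) = -128/11404 = -128*1/11404 = -32/2851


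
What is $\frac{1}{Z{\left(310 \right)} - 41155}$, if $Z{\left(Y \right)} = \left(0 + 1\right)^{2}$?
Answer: $- \frac{1}{41154} \approx -2.4299 \cdot 10^{-5}$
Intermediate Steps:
$Z{\left(Y \right)} = 1$ ($Z{\left(Y \right)} = 1^{2} = 1$)
$\frac{1}{Z{\left(310 \right)} - 41155} = \frac{1}{1 - 41155} = \frac{1}{-41154} = - \frac{1}{41154}$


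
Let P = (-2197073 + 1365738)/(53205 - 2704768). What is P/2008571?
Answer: 831335/5325852546473 ≈ 1.5609e-7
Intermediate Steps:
P = 831335/2651563 (P = -831335/(-2651563) = -831335*(-1/2651563) = 831335/2651563 ≈ 0.31353)
P/2008571 = (831335/2651563)/2008571 = (831335/2651563)*(1/2008571) = 831335/5325852546473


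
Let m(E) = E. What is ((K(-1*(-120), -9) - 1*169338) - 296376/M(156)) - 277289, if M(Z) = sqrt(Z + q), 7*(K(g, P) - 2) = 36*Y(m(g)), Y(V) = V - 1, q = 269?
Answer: -446013 - 296376*sqrt(17)/85 ≈ -4.6039e+5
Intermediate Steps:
Y(V) = -1 + V
K(g, P) = -22/7 + 36*g/7 (K(g, P) = 2 + (36*(-1 + g))/7 = 2 + (-36 + 36*g)/7 = 2 + (-36/7 + 36*g/7) = -22/7 + 36*g/7)
M(Z) = sqrt(269 + Z) (M(Z) = sqrt(Z + 269) = sqrt(269 + Z))
((K(-1*(-120), -9) - 1*169338) - 296376/M(156)) - 277289 = (((-22/7 + 36*(-1*(-120))/7) - 1*169338) - 296376/sqrt(269 + 156)) - 277289 = (((-22/7 + (36/7)*120) - 169338) - 296376*sqrt(17)/85) - 277289 = (((-22/7 + 4320/7) - 169338) - 296376*sqrt(17)/85) - 277289 = ((614 - 169338) - 296376*sqrt(17)/85) - 277289 = (-168724 - 296376*sqrt(17)/85) - 277289 = -446013 - 296376*sqrt(17)/85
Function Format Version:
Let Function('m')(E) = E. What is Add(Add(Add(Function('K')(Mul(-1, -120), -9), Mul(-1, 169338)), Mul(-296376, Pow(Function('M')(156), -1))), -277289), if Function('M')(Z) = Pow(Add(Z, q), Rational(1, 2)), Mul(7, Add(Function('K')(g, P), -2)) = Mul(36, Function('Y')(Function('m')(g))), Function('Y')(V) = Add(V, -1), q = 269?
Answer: Add(-446013, Mul(Rational(-296376, 85), Pow(17, Rational(1, 2)))) ≈ -4.6039e+5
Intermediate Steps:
Function('Y')(V) = Add(-1, V)
Function('K')(g, P) = Add(Rational(-22, 7), Mul(Rational(36, 7), g)) (Function('K')(g, P) = Add(2, Mul(Rational(1, 7), Mul(36, Add(-1, g)))) = Add(2, Mul(Rational(1, 7), Add(-36, Mul(36, g)))) = Add(2, Add(Rational(-36, 7), Mul(Rational(36, 7), g))) = Add(Rational(-22, 7), Mul(Rational(36, 7), g)))
Function('M')(Z) = Pow(Add(269, Z), Rational(1, 2)) (Function('M')(Z) = Pow(Add(Z, 269), Rational(1, 2)) = Pow(Add(269, Z), Rational(1, 2)))
Add(Add(Add(Function('K')(Mul(-1, -120), -9), Mul(-1, 169338)), Mul(-296376, Pow(Function('M')(156), -1))), -277289) = Add(Add(Add(Add(Rational(-22, 7), Mul(Rational(36, 7), Mul(-1, -120))), Mul(-1, 169338)), Mul(-296376, Pow(Pow(Add(269, 156), Rational(1, 2)), -1))), -277289) = Add(Add(Add(Add(Rational(-22, 7), Mul(Rational(36, 7), 120)), -169338), Mul(-296376, Pow(Pow(425, Rational(1, 2)), -1))), -277289) = Add(Add(Add(Add(Rational(-22, 7), Rational(4320, 7)), -169338), Mul(-296376, Pow(Mul(5, Pow(17, Rational(1, 2))), -1))), -277289) = Add(Add(Add(614, -169338), Mul(-296376, Mul(Rational(1, 85), Pow(17, Rational(1, 2))))), -277289) = Add(Add(-168724, Mul(Rational(-296376, 85), Pow(17, Rational(1, 2)))), -277289) = Add(-446013, Mul(Rational(-296376, 85), Pow(17, Rational(1, 2))))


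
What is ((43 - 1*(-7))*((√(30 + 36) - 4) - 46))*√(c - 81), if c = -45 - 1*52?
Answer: 50*I*√178*(-50 + √66) ≈ -27935.0*I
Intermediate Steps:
c = -97 (c = -45 - 52 = -97)
((43 - 1*(-7))*((√(30 + 36) - 4) - 46))*√(c - 81) = ((43 - 1*(-7))*((√(30 + 36) - 4) - 46))*√(-97 - 81) = ((43 + 7)*((√66 - 4) - 46))*√(-178) = (50*((-4 + √66) - 46))*(I*√178) = (50*(-50 + √66))*(I*√178) = (-2500 + 50*√66)*(I*√178) = I*√178*(-2500 + 50*√66)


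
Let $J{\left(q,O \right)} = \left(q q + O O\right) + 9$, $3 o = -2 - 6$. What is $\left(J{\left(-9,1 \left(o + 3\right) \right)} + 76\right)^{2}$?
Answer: $\frac{2235025}{81} \approx 27593.0$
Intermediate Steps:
$o = - \frac{8}{3}$ ($o = \frac{-2 - 6}{3} = \frac{1}{3} \left(-8\right) = - \frac{8}{3} \approx -2.6667$)
$J{\left(q,O \right)} = 9 + O^{2} + q^{2}$ ($J{\left(q,O \right)} = \left(q^{2} + O^{2}\right) + 9 = \left(O^{2} + q^{2}\right) + 9 = 9 + O^{2} + q^{2}$)
$\left(J{\left(-9,1 \left(o + 3\right) \right)} + 76\right)^{2} = \left(\left(9 + \left(1 \left(- \frac{8}{3} + 3\right)\right)^{2} + \left(-9\right)^{2}\right) + 76\right)^{2} = \left(\left(9 + \left(1 \cdot \frac{1}{3}\right)^{2} + 81\right) + 76\right)^{2} = \left(\left(9 + \left(\frac{1}{3}\right)^{2} + 81\right) + 76\right)^{2} = \left(\left(9 + \frac{1}{9} + 81\right) + 76\right)^{2} = \left(\frac{811}{9} + 76\right)^{2} = \left(\frac{1495}{9}\right)^{2} = \frac{2235025}{81}$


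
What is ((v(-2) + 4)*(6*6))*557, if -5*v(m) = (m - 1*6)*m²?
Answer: 1042704/5 ≈ 2.0854e+5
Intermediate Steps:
v(m) = -m²*(-6 + m)/5 (v(m) = -(m - 1*6)*m²/5 = -(m - 6)*m²/5 = -(-6 + m)*m²/5 = -m²*(-6 + m)/5)
((v(-2) + 4)*(6*6))*557 = (((⅕)*(-2)²*(6 - 1*(-2)) + 4)*(6*6))*557 = (((⅕)*4*(6 + 2) + 4)*36)*557 = (((⅕)*4*8 + 4)*36)*557 = ((32/5 + 4)*36)*557 = ((52/5)*36)*557 = (1872/5)*557 = 1042704/5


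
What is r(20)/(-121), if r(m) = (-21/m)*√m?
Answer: 21*√5/1210 ≈ 0.038808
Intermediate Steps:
r(m) = -21/√m
r(20)/(-121) = -21*√5/10/(-121) = -21*√5/10*(-1/121) = 21*√5/1210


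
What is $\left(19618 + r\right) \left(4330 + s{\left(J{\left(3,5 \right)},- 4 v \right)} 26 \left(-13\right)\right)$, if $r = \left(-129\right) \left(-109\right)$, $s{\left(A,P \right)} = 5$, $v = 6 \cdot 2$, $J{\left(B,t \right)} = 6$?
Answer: $88912560$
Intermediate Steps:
$v = 12$
$r = 14061$
$\left(19618 + r\right) \left(4330 + s{\left(J{\left(3,5 \right)},- 4 v \right)} 26 \left(-13\right)\right) = \left(19618 + 14061\right) \left(4330 + 5 \cdot 26 \left(-13\right)\right) = 33679 \left(4330 + 130 \left(-13\right)\right) = 33679 \left(4330 - 1690\right) = 33679 \cdot 2640 = 88912560$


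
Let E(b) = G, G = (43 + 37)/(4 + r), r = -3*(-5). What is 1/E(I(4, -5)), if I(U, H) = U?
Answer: 19/80 ≈ 0.23750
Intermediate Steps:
r = 15
G = 80/19 (G = (43 + 37)/(4 + 15) = 80/19 ≈ 4.2105)
E(b) = 80/19
1/E(I(4, -5)) = 1/(80/19) = 19/80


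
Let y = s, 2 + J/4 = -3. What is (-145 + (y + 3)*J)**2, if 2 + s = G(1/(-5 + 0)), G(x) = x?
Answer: 25921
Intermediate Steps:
J = -20 (J = -8 + 4*(-3) = -8 - 12 = -20)
s = -11/5 (s = -2 + 1/(-5 + 0) = -2 + 1/(-5) = -2 - 1/5 = -11/5 ≈ -2.2000)
y = -11/5 ≈ -2.2000
(-145 + (y + 3)*J)**2 = (-145 + (-11/5 + 3)*(-20))**2 = (-145 + (4/5)*(-20))**2 = (-145 - 16)**2 = (-161)**2 = 25921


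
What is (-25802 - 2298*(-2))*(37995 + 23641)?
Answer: -1307053016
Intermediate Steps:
(-25802 - 2298*(-2))*(37995 + 23641) = (-25802 + 4596)*61636 = -21206*61636 = -1307053016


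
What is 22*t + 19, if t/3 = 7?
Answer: 481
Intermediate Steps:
t = 21 (t = 3*7 = 21)
22*t + 19 = 22*21 + 19 = 462 + 19 = 481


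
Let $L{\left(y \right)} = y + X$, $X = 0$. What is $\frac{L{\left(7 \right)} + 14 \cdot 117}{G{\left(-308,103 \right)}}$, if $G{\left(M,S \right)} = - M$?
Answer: $\frac{235}{44} \approx 5.3409$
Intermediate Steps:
$L{\left(y \right)} = y$ ($L{\left(y \right)} = y + 0 = y$)
$\frac{L{\left(7 \right)} + 14 \cdot 117}{G{\left(-308,103 \right)}} = \frac{7 + 14 \cdot 117}{\left(-1\right) \left(-308\right)} = \frac{7 + 1638}{308} = 1645 \cdot \frac{1}{308} = \frac{235}{44}$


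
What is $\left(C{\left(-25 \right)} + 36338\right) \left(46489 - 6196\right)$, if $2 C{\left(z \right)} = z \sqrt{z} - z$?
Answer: $\frac{2929341393}{2} - \frac{5036625 i}{2} \approx 1.4647 \cdot 10^{9} - 2.5183 \cdot 10^{6} i$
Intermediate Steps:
$C{\left(z \right)} = \frac{z^{\frac{3}{2}}}{2} - \frac{z}{2}$ ($C{\left(z \right)} = \frac{z \sqrt{z} - z}{2} = \frac{z^{\frac{3}{2}} - z}{2} = \frac{z^{\frac{3}{2}}}{2} - \frac{z}{2}$)
$\left(C{\left(-25 \right)} + 36338\right) \left(46489 - 6196\right) = \left(\left(\frac{\left(-25\right)^{\frac{3}{2}}}{2} - - \frac{25}{2}\right) + 36338\right) \left(46489 - 6196\right) = \left(\left(\frac{\left(-125\right) i}{2} + \frac{25}{2}\right) + 36338\right) \left(46489 + \left(6621 - 12817\right)\right) = \left(\left(- \frac{125 i}{2} + \frac{25}{2}\right) + 36338\right) \left(46489 - 6196\right) = \left(\left(\frac{25}{2} - \frac{125 i}{2}\right) + 36338\right) 40293 = \left(\frac{72701}{2} - \frac{125 i}{2}\right) 40293 = \frac{2929341393}{2} - \frac{5036625 i}{2}$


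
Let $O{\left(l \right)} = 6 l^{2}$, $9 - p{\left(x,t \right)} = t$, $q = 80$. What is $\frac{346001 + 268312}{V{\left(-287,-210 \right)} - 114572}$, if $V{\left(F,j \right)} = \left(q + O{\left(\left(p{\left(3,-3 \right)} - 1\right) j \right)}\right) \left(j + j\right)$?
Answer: $- \frac{614313}{13447120172} \approx -4.5684 \cdot 10^{-5}$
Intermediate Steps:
$p{\left(x,t \right)} = 9 - t$
$V{\left(F,j \right)} = 2 j \left(80 + 726 j^{2}\right)$ ($V{\left(F,j \right)} = \left(80 + 6 \left(\left(\left(9 - -3\right) - 1\right) j\right)^{2}\right) \left(j + j\right) = \left(80 + 6 \left(\left(\left(9 + 3\right) - 1\right) j\right)^{2}\right) 2 j = \left(80 + 6 \left(\left(12 - 1\right) j\right)^{2}\right) 2 j = \left(80 + 6 \left(11 j\right)^{2}\right) 2 j = \left(80 + 6 \cdot 121 j^{2}\right) 2 j = \left(80 + 726 j^{2}\right) 2 j = 2 j \left(80 + 726 j^{2}\right)$)
$\frac{346001 + 268312}{V{\left(-287,-210 \right)} - 114572} = \frac{346001 + 268312}{\left(160 \left(-210\right) + 1452 \left(-210\right)^{3}\right) - 114572} = \frac{614313}{\left(-33600 + 1452 \left(-9261000\right)\right) - 114572} = \frac{614313}{\left(-33600 - 13446972000\right) - 114572} = \frac{614313}{-13447005600 - 114572} = \frac{614313}{-13447120172} = 614313 \left(- \frac{1}{13447120172}\right) = - \frac{614313}{13447120172}$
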